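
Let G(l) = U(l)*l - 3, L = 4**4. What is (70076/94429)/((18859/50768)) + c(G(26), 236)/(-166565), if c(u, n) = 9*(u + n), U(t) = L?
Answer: 482161058947409/296625033454715 ≈ 1.6255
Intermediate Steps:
L = 256
U(t) = 256
G(l) = -3 + 256*l (G(l) = 256*l - 3 = -3 + 256*l)
c(u, n) = 9*n + 9*u (c(u, n) = 9*(n + u) = 9*n + 9*u)
(70076/94429)/((18859/50768)) + c(G(26), 236)/(-166565) = (70076/94429)/((18859/50768)) + (9*236 + 9*(-3 + 256*26))/(-166565) = (70076*(1/94429))/((18859*(1/50768))) + (2124 + 9*(-3 + 6656))*(-1/166565) = 70076/(94429*(18859/50768)) + (2124 + 9*6653)*(-1/166565) = (70076/94429)*(50768/18859) + (2124 + 59877)*(-1/166565) = 3557618368/1780836511 + 62001*(-1/166565) = 3557618368/1780836511 - 62001/166565 = 482161058947409/296625033454715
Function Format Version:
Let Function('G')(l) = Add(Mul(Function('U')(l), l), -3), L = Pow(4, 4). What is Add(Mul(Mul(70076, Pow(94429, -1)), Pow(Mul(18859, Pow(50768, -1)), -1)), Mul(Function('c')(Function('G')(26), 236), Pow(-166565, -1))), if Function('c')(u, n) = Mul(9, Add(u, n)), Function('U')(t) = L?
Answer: Rational(482161058947409, 296625033454715) ≈ 1.6255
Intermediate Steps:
L = 256
Function('U')(t) = 256
Function('G')(l) = Add(-3, Mul(256, l)) (Function('G')(l) = Add(Mul(256, l), -3) = Add(-3, Mul(256, l)))
Function('c')(u, n) = Add(Mul(9, n), Mul(9, u)) (Function('c')(u, n) = Mul(9, Add(n, u)) = Add(Mul(9, n), Mul(9, u)))
Add(Mul(Mul(70076, Pow(94429, -1)), Pow(Mul(18859, Pow(50768, -1)), -1)), Mul(Function('c')(Function('G')(26), 236), Pow(-166565, -1))) = Add(Mul(Mul(70076, Pow(94429, -1)), Pow(Mul(18859, Pow(50768, -1)), -1)), Mul(Add(Mul(9, 236), Mul(9, Add(-3, Mul(256, 26)))), Pow(-166565, -1))) = Add(Mul(Mul(70076, Rational(1, 94429)), Pow(Mul(18859, Rational(1, 50768)), -1)), Mul(Add(2124, Mul(9, Add(-3, 6656))), Rational(-1, 166565))) = Add(Mul(Rational(70076, 94429), Pow(Rational(18859, 50768), -1)), Mul(Add(2124, Mul(9, 6653)), Rational(-1, 166565))) = Add(Mul(Rational(70076, 94429), Rational(50768, 18859)), Mul(Add(2124, 59877), Rational(-1, 166565))) = Add(Rational(3557618368, 1780836511), Mul(62001, Rational(-1, 166565))) = Add(Rational(3557618368, 1780836511), Rational(-62001, 166565)) = Rational(482161058947409, 296625033454715)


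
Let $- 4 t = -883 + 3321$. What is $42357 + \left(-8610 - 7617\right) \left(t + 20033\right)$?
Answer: $- \frac{630285555}{2} \approx -3.1514 \cdot 10^{8}$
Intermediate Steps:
$t = - \frac{1219}{2}$ ($t = - \frac{-883 + 3321}{4} = \left(- \frac{1}{4}\right) 2438 = - \frac{1219}{2} \approx -609.5$)
$42357 + \left(-8610 - 7617\right) \left(t + 20033\right) = 42357 + \left(-8610 - 7617\right) \left(- \frac{1219}{2} + 20033\right) = 42357 - \frac{630370269}{2} = - \frac{630285555}{2}$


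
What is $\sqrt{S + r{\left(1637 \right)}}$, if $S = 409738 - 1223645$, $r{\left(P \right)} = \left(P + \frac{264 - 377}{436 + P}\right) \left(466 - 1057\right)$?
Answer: $\frac{i \sqrt{850556856543}}{691} \approx 1334.7 i$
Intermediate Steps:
$r{\left(P \right)} = - 591 P + \frac{66783}{436 + P}$ ($r{\left(P \right)} = \left(P - \frac{113}{436 + P}\right) \left(-591\right) = - 591 P + \frac{66783}{436 + P}$)
$S = -813907$
$\sqrt{S + r{\left(1637 \right)}} = \sqrt{-813907 + \frac{591 \left(113 - 1637^{2} - 713732\right)}{436 + 1637}} = \sqrt{-813907 + \frac{591 \left(113 - 2679769 - 713732\right)}{2073}} = \sqrt{-813907 + 591 \cdot \frac{1}{2073} \left(113 - 2679769 - 713732\right)} = \sqrt{-813907 + 591 \cdot \frac{1}{2073} \left(-3393388\right)} = \sqrt{-813907 - \frac{668497436}{691}} = \sqrt{- \frac{1230907173}{691}} = \frac{i \sqrt{850556856543}}{691}$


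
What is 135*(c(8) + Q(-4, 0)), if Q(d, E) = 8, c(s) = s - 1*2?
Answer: 1890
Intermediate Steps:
c(s) = -2 + s (c(s) = s - 2 = -2 + s)
135*(c(8) + Q(-4, 0)) = 135*((-2 + 8) + 8) = 135*(6 + 8) = 135*14 = 1890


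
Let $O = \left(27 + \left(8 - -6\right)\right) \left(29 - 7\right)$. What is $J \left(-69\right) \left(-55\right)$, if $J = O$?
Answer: $3423090$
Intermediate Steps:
$O = 902$ ($O = \left(27 + \left(8 + 6\right)\right) 22 = \left(27 + 14\right) 22 = 41 \cdot 22 = 902$)
$J = 902$
$J \left(-69\right) \left(-55\right) = 902 \left(-69\right) \left(-55\right) = \left(-62238\right) \left(-55\right) = 3423090$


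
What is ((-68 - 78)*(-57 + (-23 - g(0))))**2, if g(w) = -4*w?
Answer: 136422400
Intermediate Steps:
((-68 - 78)*(-57 + (-23 - g(0))))**2 = ((-68 - 78)*(-57 + (-23 - (-4)*0)))**2 = (-146*(-57 + (-23 - 1*0)))**2 = (-146*(-57 + (-23 + 0)))**2 = (-146*(-57 - 23))**2 = (-146*(-80))**2 = 11680**2 = 136422400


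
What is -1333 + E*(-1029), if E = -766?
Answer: 786881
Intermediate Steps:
-1333 + E*(-1029) = -1333 - 766*(-1029) = -1333 + 788214 = 786881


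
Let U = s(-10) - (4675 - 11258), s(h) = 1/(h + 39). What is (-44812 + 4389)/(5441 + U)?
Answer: -1172267/348697 ≈ -3.3619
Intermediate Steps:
s(h) = 1/(39 + h)
U = 190908/29 (U = 1/(39 - 10) - (4675 - 11258) = 1/29 - 1*(-6583) = 1/29 + 6583 = 190908/29 ≈ 6583.0)
(-44812 + 4389)/(5441 + U) = (-44812 + 4389)/(5441 + 190908/29) = -40423/348697/29 = -40423*29/348697 = -1172267/348697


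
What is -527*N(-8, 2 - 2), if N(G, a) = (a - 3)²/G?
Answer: 4743/8 ≈ 592.88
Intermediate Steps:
N(G, a) = (-3 + a)²/G
-527*N(-8, 2 - 2) = -527*(-3 + (2 - 2))²/(-8) = -(-527)*(-3 + 0)²/8 = -(-527)*(-3)²/8 = -(-527)*9/8 = -527*(-9/8) = 4743/8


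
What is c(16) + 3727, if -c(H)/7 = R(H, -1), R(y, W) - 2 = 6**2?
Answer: 3461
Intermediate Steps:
R(y, W) = 38 (R(y, W) = 2 + 6**2 = 2 + 36 = 38)
c(H) = -266 (c(H) = -7*38 = -266)
c(16) + 3727 = -266 + 3727 = 3461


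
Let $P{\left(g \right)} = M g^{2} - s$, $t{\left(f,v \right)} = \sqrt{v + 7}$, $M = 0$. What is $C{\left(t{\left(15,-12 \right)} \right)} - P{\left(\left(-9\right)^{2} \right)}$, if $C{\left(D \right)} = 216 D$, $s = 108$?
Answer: $108 + 216 i \sqrt{5} \approx 108.0 + 482.99 i$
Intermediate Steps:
$t{\left(f,v \right)} = \sqrt{7 + v}$
$P{\left(g \right)} = -108$ ($P{\left(g \right)} = 0 g^{2} - 108 = 0 - 108 = -108$)
$C{\left(t{\left(15,-12 \right)} \right)} - P{\left(\left(-9\right)^{2} \right)} = 216 \sqrt{7 - 12} - -108 = 216 \sqrt{-5} + 108 = 216 i \sqrt{5} + 108 = 108 + 216 i \sqrt{5}$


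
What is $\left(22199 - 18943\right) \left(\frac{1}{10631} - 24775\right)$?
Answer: $- \frac{857575126144}{10631} \approx -8.0667 \cdot 10^{7}$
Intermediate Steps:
$\left(22199 - 18943\right) \left(\frac{1}{10631} - 24775\right) = 3256 \left(\frac{1}{10631} - 24775\right) = 3256 \left(- \frac{263383024}{10631}\right) = - \frac{857575126144}{10631}$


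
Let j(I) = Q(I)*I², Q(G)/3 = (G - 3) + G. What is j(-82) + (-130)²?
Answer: -3351824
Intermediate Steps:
Q(G) = -9 + 6*G (Q(G) = 3*((G - 3) + G) = 3*((-3 + G) + G) = 3*(-3 + 2*G) = -9 + 6*G)
j(I) = I²*(-9 + 6*I) (j(I) = (-9 + 6*I)*I² = I²*(-9 + 6*I))
j(-82) + (-130)² = (-82)²*(-9 + 6*(-82)) + (-130)² = 6724*(-9 - 492) + 16900 = 6724*(-501) + 16900 = -3368724 + 16900 = -3351824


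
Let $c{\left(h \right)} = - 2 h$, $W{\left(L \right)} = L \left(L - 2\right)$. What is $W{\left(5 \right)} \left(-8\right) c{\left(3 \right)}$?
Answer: $720$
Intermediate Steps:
$W{\left(L \right)} = L \left(-2 + L\right)$
$W{\left(5 \right)} \left(-8\right) c{\left(3 \right)} = 5 \left(-2 + 5\right) \left(-8\right) \left(\left(-2\right) 3\right) = 5 \cdot 3 \left(-8\right) \left(-6\right) = 15 \left(-8\right) \left(-6\right) = \left(-120\right) \left(-6\right) = 720$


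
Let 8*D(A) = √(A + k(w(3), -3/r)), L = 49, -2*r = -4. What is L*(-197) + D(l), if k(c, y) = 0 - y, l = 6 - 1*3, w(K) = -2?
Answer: -9653 + 3*√2/16 ≈ -9652.7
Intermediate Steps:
r = 2 (r = -½*(-4) = 2)
l = 3 (l = 6 - 3 = 3)
k(c, y) = -y
D(A) = √(3/2 + A)/8 (D(A) = √(A - (-3)/2)/8 = √(A - 1*(-3/2))/8 = √(A + 3/2)/8 = √(3/2 + A)/8)
L*(-197) + D(l) = 49*(-197) + √(6 + 4*3)/16 = -9653 + √(6 + 12)/16 = -9653 + √18/16 = -9653 + (3*√2)/16 = -9653 + 3*√2/16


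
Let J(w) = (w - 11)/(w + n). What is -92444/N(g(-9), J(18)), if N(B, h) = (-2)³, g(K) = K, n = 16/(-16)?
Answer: 23111/2 ≈ 11556.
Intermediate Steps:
n = -1 (n = 16*(-1/16) = -1)
J(w) = (-11 + w)/(-1 + w) (J(w) = (w - 11)/(w - 1) = (-11 + w)/(-1 + w))
N(B, h) = -8
-92444/N(g(-9), J(18)) = -92444/(-8) = -92444*(-⅛) = 23111/2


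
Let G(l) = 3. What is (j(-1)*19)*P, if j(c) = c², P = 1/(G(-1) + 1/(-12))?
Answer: 228/35 ≈ 6.5143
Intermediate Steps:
P = 12/35 (P = 1/(3 + 1/(-12)) = 1/(3 - 1/12) = 1/(35/12) = 12/35 ≈ 0.34286)
(j(-1)*19)*P = ((-1)²*19)*(12/35) = (1*19)*(12/35) = 19*(12/35) = 228/35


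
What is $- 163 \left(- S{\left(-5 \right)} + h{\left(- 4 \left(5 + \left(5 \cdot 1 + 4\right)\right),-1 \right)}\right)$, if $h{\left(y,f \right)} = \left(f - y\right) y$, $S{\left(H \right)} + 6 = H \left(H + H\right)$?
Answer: $509212$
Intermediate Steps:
$S{\left(H \right)} = -6 + 2 H^{2}$ ($S{\left(H \right)} = -6 + H \left(H + H\right) = -6 + H 2 H = -6 + 2 H^{2}$)
$h{\left(y,f \right)} = y \left(f - y\right)$
$- 163 \left(- S{\left(-5 \right)} + h{\left(- 4 \left(5 + \left(5 \cdot 1 + 4\right)\right),-1 \right)}\right) = - 163 \left(- (-6 + 2 \left(-5\right)^{2}) + - 4 \left(5 + \left(5 \cdot 1 + 4\right)\right) \left(-1 - - 4 \left(5 + \left(5 \cdot 1 + 4\right)\right)\right)\right) = - 163 \left(- (-6 + 2 \cdot 25) + - 4 \left(5 + \left(5 + 4\right)\right) \left(-1 - - 4 \left(5 + \left(5 + 4\right)\right)\right)\right) = - 163 \left(- (-6 + 50) + - 4 \left(5 + 9\right) \left(-1 - - 4 \left(5 + 9\right)\right)\right) = - 163 \left(\left(-1\right) 44 + \left(-4\right) 14 \left(-1 - \left(-4\right) 14\right)\right) = - 163 \left(-44 - 56 \left(-1 - -56\right)\right) = - 163 \left(-44 - 56 \left(-1 + 56\right)\right) = - 163 \left(-44 - 3080\right) = \left(-163\right) \left(-3124\right) = 509212$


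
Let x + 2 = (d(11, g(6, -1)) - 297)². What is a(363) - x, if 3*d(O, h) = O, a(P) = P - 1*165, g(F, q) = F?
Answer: -772600/9 ≈ -85845.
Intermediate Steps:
a(P) = -165 + P (a(P) = P - 165 = -165 + P)
d(O, h) = O/3
x = 774382/9 (x = -2 + ((⅓)*11 - 297)² = -2 + (11/3 - 297)² = -2 + (-880/3)² = -2 + 774400/9 = 774382/9 ≈ 86043.)
a(363) - x = (-165 + 363) - 1*774382/9 = 198 - 774382/9 = -772600/9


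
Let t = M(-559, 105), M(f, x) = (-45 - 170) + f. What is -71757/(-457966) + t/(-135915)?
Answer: 3369106113/20748149630 ≈ 0.16238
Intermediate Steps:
M(f, x) = -215 + f
t = -774 (t = -215 - 559 = -774)
-71757/(-457966) + t/(-135915) = -71757/(-457966) - 774/(-135915) = -71757*(-1/457966) - 774*(-1/135915) = 71757/457966 + 258/45305 = 3369106113/20748149630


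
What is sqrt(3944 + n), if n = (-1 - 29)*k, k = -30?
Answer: 2*sqrt(1211) ≈ 69.599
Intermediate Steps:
n = 900 (n = (-1 - 29)*(-30) = -30*(-30) = 900)
sqrt(3944 + n) = sqrt(3944 + 900) = sqrt(4844) = 2*sqrt(1211)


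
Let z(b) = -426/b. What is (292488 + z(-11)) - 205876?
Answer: 953158/11 ≈ 86651.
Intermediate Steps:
(292488 + z(-11)) - 205876 = (292488 - 426/(-11)) - 205876 = (292488 - 426*(-1/11)) - 205876 = (292488 + 426/11) - 205876 = 3217794/11 - 205876 = 953158/11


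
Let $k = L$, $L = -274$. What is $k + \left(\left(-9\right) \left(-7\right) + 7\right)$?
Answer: $-204$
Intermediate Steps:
$k = -274$
$k + \left(\left(-9\right) \left(-7\right) + 7\right) = -274 + \left(\left(-9\right) \left(-7\right) + 7\right) = -274 + \left(63 + 7\right) = -274 + 70 = -204$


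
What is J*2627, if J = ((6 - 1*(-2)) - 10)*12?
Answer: -63048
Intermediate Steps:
J = -24 (J = ((6 + 2) - 10)*12 = (8 - 10)*12 = -2*12 = -24)
J*2627 = -24*2627 = -63048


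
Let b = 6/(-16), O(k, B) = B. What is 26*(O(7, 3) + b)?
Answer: 273/4 ≈ 68.250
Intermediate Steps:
b = -3/8 (b = 6*(-1/16) = -3/8 ≈ -0.37500)
26*(O(7, 3) + b) = 26*(3 - 3/8) = 26*(21/8) = 273/4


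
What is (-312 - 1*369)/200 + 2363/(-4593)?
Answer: -3600433/918600 ≈ -3.9195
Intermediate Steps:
(-312 - 1*369)/200 + 2363/(-4593) = (-312 - 369)*(1/200) + 2363*(-1/4593) = -681*1/200 - 2363/4593 = -681/200 - 2363/4593 = -3600433/918600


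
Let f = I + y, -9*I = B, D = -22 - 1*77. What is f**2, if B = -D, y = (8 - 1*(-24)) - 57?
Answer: 1296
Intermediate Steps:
y = -25 (y = (8 + 24) - 57 = 32 - 57 = -25)
D = -99 (D = -22 - 77 = -99)
B = 99 (B = -1*(-99) = 99)
I = -11 (I = -1/9*99 = -11)
f = -36 (f = -11 - 25 = -36)
f**2 = (-36)**2 = 1296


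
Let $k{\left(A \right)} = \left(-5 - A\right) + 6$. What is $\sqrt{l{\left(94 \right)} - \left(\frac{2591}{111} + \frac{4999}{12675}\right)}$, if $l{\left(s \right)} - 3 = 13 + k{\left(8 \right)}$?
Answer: $\frac{9 i \sqrt{1052317}}{2405} \approx 3.8388 i$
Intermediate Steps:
$k{\left(A \right)} = 1 - A$
$l{\left(s \right)} = 9$ ($l{\left(s \right)} = 3 + \left(13 + \left(1 - 8\right)\right) = 3 + \left(13 - 7\right) = 3 + 6 = 9$)
$\sqrt{l{\left(94 \right)} - \left(\frac{2591}{111} + \frac{4999}{12675}\right)} = \sqrt{9 - \left(\frac{2591}{111} + \frac{4999}{12675}\right)} = \sqrt{9 - \frac{3710646}{156325}} = \sqrt{- \frac{2303721}{156325}} = \frac{9 i \sqrt{1052317}}{2405}$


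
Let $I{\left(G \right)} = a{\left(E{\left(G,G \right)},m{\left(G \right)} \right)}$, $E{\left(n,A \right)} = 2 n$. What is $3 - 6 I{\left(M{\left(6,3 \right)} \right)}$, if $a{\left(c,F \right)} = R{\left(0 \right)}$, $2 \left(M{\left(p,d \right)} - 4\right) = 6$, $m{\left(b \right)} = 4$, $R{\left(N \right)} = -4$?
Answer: $27$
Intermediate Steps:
$M{\left(p,d \right)} = 7$ ($M{\left(p,d \right)} = 4 + \frac{1}{2} \cdot 6 = 4 + 3 = 7$)
$a{\left(c,F \right)} = -4$
$I{\left(G \right)} = -4$
$3 - 6 I{\left(M{\left(6,3 \right)} \right)} = 3 - -24 = 3 + 24 = 27$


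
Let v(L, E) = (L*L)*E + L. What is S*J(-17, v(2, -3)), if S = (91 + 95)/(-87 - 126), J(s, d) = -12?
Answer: 744/71 ≈ 10.479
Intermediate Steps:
v(L, E) = L + E*L² (v(L, E) = L²*E + L = E*L² + L = L + E*L²)
S = -62/71 (S = 186/(-213) = 186*(-1/213) = -62/71 ≈ -0.87324)
S*J(-17, v(2, -3)) = -62/71*(-12) = 744/71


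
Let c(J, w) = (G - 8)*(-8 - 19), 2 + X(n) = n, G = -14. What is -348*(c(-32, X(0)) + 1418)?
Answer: -700176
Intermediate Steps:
X(n) = -2 + n
c(J, w) = 594 (c(J, w) = (-14 - 8)*(-8 - 19) = -22*(-27) = 594)
-348*(c(-32, X(0)) + 1418) = -348*(594 + 1418) = -348*2012 = -700176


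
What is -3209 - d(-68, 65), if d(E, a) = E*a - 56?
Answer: 1267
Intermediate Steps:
d(E, a) = -56 + E*a
-3209 - d(-68, 65) = -3209 - (-56 - 68*65) = -3209 - (-56 - 4420) = -3209 - 1*(-4476) = -3209 + 4476 = 1267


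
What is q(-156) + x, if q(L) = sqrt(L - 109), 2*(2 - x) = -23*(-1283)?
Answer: -29505/2 + I*sqrt(265) ≈ -14753.0 + 16.279*I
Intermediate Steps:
x = -29505/2 (x = 2 - (-23)*(-1283)/2 = 2 - 1/2*29509 = 2 - 29509/2 = -29505/2 ≈ -14753.)
q(L) = sqrt(-109 + L)
q(-156) + x = sqrt(-109 - 156) - 29505/2 = sqrt(-265) - 29505/2 = I*sqrt(265) - 29505/2 = -29505/2 + I*sqrt(265)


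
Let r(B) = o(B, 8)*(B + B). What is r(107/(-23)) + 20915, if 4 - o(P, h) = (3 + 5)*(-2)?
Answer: 476765/23 ≈ 20729.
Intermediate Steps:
o(P, h) = 20 (o(P, h) = 4 - (3 + 5)*(-2) = 4 - 8*(-2) = 4 - 1*(-16) = 4 + 16 = 20)
r(B) = 40*B (r(B) = 20*(B + B) = 20*(2*B) = 40*B)
r(107/(-23)) + 20915 = 40*(107/(-23)) + 20915 = 40*(107*(-1/23)) + 20915 = 40*(-107/23) + 20915 = -4280/23 + 20915 = 476765/23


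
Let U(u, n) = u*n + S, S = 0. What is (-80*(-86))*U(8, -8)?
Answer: -440320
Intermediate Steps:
U(u, n) = n*u (U(u, n) = u*n + 0 = n*u + 0 = n*u)
(-80*(-86))*U(8, -8) = (-80*(-86))*(-8*8) = 6880*(-64) = -440320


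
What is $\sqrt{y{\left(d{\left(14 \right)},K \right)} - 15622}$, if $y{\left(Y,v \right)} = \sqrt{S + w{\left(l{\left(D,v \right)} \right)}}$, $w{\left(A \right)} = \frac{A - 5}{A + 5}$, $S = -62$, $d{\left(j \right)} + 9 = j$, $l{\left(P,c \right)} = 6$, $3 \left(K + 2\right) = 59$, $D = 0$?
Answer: $\frac{\sqrt{-1890262 + 11 i \sqrt{7491}}}{11} \approx 0.031476 + 124.99 i$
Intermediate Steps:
$K = \frac{53}{3}$ ($K = -2 + \frac{1}{3} \cdot 59 = -2 + \frac{59}{3} = \frac{53}{3} \approx 17.667$)
$d{\left(j \right)} = -9 + j$
$w{\left(A \right)} = \frac{-5 + A}{5 + A}$
$y{\left(Y,v \right)} = \frac{i \sqrt{7491}}{11}$ ($y{\left(Y,v \right)} = \sqrt{-62 + \frac{-5 + 6}{5 + 6}} = \sqrt{-62 + \frac{1}{11} \cdot 1} = \sqrt{-62 + \frac{1}{11}} = \sqrt{- \frac{681}{11}} = \frac{i \sqrt{7491}}{11}$)
$\sqrt{y{\left(d{\left(14 \right)},K \right)} - 15622} = \sqrt{\frac{i \sqrt{7491}}{11} - 15622} = \sqrt{-15622 + \frac{i \sqrt{7491}}{11}}$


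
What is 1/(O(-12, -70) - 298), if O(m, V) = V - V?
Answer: -1/298 ≈ -0.0033557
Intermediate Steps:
O(m, V) = 0
1/(O(-12, -70) - 298) = 1/(0 - 298) = 1/(-298) = -1/298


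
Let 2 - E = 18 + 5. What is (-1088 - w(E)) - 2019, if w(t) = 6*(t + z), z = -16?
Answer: -2885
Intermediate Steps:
E = -21 (E = 2 - (18 + 5) = 2 - 1*23 = 2 - 23 = -21)
w(t) = -96 + 6*t (w(t) = 6*(t - 16) = 6*(-16 + t) = -96 + 6*t)
(-1088 - w(E)) - 2019 = (-1088 - (-96 + 6*(-21))) - 2019 = (-1088 - (-96 - 126)) - 2019 = (-1088 - 1*(-222)) - 2019 = (-1088 + 222) - 2019 = -866 - 2019 = -2885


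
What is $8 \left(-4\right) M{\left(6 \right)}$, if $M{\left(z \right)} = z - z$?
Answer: $0$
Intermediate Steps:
$M{\left(z \right)} = 0$
$8 \left(-4\right) M{\left(6 \right)} = 8 \left(-4\right) 0 = \left(-32\right) 0 = 0$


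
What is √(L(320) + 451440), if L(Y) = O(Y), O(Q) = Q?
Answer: 4*√28235 ≈ 672.13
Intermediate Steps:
L(Y) = Y
√(L(320) + 451440) = √(320 + 451440) = √451760 = 4*√28235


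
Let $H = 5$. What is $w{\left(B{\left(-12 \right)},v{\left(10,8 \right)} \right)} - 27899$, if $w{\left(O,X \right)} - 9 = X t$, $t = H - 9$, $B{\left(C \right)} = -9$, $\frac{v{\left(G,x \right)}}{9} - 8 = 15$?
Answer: $-28718$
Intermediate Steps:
$v{\left(G,x \right)} = 207$ ($v{\left(G,x \right)} = 72 + 9 \cdot 15 = 72 + 135 = 207$)
$t = -4$ ($t = 5 - 9 = -4$)
$w{\left(O,X \right)} = 9 - 4 X$ ($w{\left(O,X \right)} = 9 + X \left(-4\right) = 9 - 4 X$)
$w{\left(B{\left(-12 \right)},v{\left(10,8 \right)} \right)} - 27899 = \left(9 - 828\right) - 27899 = -819 - 27899 = -28718$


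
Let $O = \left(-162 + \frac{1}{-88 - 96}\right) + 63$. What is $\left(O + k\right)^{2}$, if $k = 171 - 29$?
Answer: $\frac{62583921}{33856} \approx 1848.5$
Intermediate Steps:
$O = - \frac{18217}{184}$ ($O = \left(-162 + \frac{1}{-184}\right) + 63 = \left(-162 - \frac{1}{184}\right) + 63 = - \frac{29809}{184} + 63 = - \frac{18217}{184} \approx -99.005$)
$k = 142$
$\left(O + k\right)^{2} = \left(- \frac{18217}{184} + 142\right)^{2} = \left(\frac{7911}{184}\right)^{2} = \frac{62583921}{33856}$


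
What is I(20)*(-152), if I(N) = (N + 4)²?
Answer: -87552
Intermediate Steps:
I(N) = (4 + N)²
I(20)*(-152) = (4 + 20)²*(-152) = 24²*(-152) = 576*(-152) = -87552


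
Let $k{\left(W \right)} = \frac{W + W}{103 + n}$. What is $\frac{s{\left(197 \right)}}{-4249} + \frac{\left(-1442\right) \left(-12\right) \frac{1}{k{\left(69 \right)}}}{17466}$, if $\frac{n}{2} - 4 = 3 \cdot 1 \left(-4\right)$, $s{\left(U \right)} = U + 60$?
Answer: $\frac{160477761}{284483297} \approx 0.5641$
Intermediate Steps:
$s{\left(U \right)} = 60 + U$
$n = -16$ ($n = 8 + 2 \cdot 3 \cdot 1 \left(-4\right) = 8 + 2 \cdot 3 \left(-4\right) = 8 + 2 \left(-12\right) = 8 - 24 = -16$)
$k{\left(W \right)} = \frac{2 W}{87}$ ($k{\left(W \right)} = \frac{W + W}{103 - 16} = \frac{2 W}{87}$)
$\frac{s{\left(197 \right)}}{-4249} + \frac{\left(-1442\right) \left(-12\right) \frac{1}{k{\left(69 \right)}}}{17466} = \frac{60 + 197}{-4249} + \frac{\left(-1442\right) \left(-12\right) \frac{1}{\frac{2}{87} \cdot 69}}{17466} = 257 \left(- \frac{1}{4249}\right) + \frac{17304}{\frac{46}{29}} \cdot \frac{1}{17466} = - \frac{257}{4249} + 17304 \cdot \frac{29}{46} \cdot \frac{1}{17466} = - \frac{257}{4249} + \frac{250908}{23} \cdot \frac{1}{17466} = - \frac{257}{4249} + \frac{41818}{66953} = \frac{160477761}{284483297}$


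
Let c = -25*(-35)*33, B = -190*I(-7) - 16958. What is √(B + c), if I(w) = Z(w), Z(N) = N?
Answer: √13247 ≈ 115.10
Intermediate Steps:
I(w) = w
B = -15628 (B = -190*(-7) - 16958 = 1330 - 16958 = -15628)
c = 28875 (c = 875*33 = 28875)
√(B + c) = √(-15628 + 28875) = √13247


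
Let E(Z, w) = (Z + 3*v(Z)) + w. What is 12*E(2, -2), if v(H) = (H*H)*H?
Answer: 288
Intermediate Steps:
v(H) = H**3 (v(H) = H**2*H = H**3)
E(Z, w) = Z + w + 3*Z**3 (E(Z, w) = (Z + 3*Z**3) + w = Z + w + 3*Z**3)
12*E(2, -2) = 12*(2 - 2 + 3*2**3) = 12*(2 - 2 + 3*8) = 12*(2 - 2 + 24) = 12*24 = 288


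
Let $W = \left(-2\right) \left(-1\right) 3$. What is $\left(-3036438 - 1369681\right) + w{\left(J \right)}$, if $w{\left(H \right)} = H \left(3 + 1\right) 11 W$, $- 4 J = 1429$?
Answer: $-4500433$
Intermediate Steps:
$W = 6$ ($W = 2 \cdot 3 = 6$)
$J = - \frac{1429}{4}$ ($J = \left(- \frac{1}{4}\right) 1429 = - \frac{1429}{4} \approx -357.25$)
$w{\left(H \right)} = 264 H$ ($w{\left(H \right)} = H \left(3 + 1\right) 11 \cdot 6 = H 4 \cdot 11 \cdot 6 = 4 H 11 \cdot 6 = 44 H 6 = 264 H$)
$\left(-3036438 - 1369681\right) + w{\left(J \right)} = \left(-3036438 - 1369681\right) + 264 \left(- \frac{1429}{4}\right) = -4406119 - 94314 = -4500433$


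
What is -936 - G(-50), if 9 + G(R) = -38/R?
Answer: -23194/25 ≈ -927.76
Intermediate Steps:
G(R) = -9 - 38/R
-936 - G(-50) = -936 - (-9 - 38/(-50)) = -936 - (-9 - 38*(-1/50)) = -936 - (-9 + 19/25) = -936 - 1*(-206/25) = -936 + 206/25 = -23194/25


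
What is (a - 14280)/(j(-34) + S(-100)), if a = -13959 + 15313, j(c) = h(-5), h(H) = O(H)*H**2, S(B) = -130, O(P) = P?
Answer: 12926/255 ≈ 50.690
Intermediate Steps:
h(H) = H**3 (h(H) = H*H**2 = H**3)
j(c) = -125 (j(c) = (-5)**3 = -125)
a = 1354
(a - 14280)/(j(-34) + S(-100)) = (1354 - 14280)/(-125 - 130) = -12926/(-255) = -12926*(-1/255) = 12926/255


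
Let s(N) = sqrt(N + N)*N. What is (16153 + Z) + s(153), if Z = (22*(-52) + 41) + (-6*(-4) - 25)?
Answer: 15049 + 459*sqrt(34) ≈ 17725.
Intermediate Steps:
Z = -1104 (Z = (-1144 + 41) + (24 - 25) = -1103 - 1 = -1104)
s(N) = sqrt(2)*N**(3/2) (s(N) = sqrt(2*N)*N = (sqrt(2)*sqrt(N))*N = sqrt(2)*N**(3/2))
(16153 + Z) + s(153) = (16153 - 1104) + sqrt(2)*153**(3/2) = 15049 + sqrt(2)*(459*sqrt(17)) = 15049 + 459*sqrt(34)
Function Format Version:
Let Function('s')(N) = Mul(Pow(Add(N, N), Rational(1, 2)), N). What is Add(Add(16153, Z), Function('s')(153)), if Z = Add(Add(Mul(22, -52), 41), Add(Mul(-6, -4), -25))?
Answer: Add(15049, Mul(459, Pow(34, Rational(1, 2)))) ≈ 17725.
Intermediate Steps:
Z = -1104 (Z = Add(Add(-1144, 41), Add(24, -25)) = Add(-1103, -1) = -1104)
Function('s')(N) = Mul(Pow(2, Rational(1, 2)), Pow(N, Rational(3, 2))) (Function('s')(N) = Mul(Pow(Mul(2, N), Rational(1, 2)), N) = Mul(Mul(Pow(2, Rational(1, 2)), Pow(N, Rational(1, 2))), N) = Mul(Pow(2, Rational(1, 2)), Pow(N, Rational(3, 2))))
Add(Add(16153, Z), Function('s')(153)) = Add(Add(16153, -1104), Mul(Pow(2, Rational(1, 2)), Pow(153, Rational(3, 2)))) = Add(15049, Mul(Pow(2, Rational(1, 2)), Mul(459, Pow(17, Rational(1, 2))))) = Add(15049, Mul(459, Pow(34, Rational(1, 2))))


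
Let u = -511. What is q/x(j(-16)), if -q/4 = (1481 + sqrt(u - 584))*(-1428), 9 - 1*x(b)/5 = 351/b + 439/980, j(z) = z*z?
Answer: 106115616768/450389 + 71651328*I*sqrt(1095)/450389 ≈ 2.3561e+5 + 5264.3*I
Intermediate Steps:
j(z) = z**2
x(b) = 8381/196 - 1755/b (x(b) = 45 - 5*(351/b + 439/980) = 45 - 5*(439/980 + 351/b) = 45 + (-439/196 - 1755/b) = 8381/196 - 1755/b)
q = 8459472 + 5712*I*sqrt(1095) (q = -4*(1481 + sqrt(-511 - 584))*(-1428) = -4*(1481 + sqrt(-1095))*(-1428) = -4*(1481 + I*sqrt(1095))*(-1428) = -4*(-2114868 - 1428*I*sqrt(1095)) = 8459472 + 5712*I*sqrt(1095) ≈ 8.4595e+6 + 1.8901e+5*I)
q/x(j(-16)) = (8459472 + 5712*I*sqrt(1095))/(8381/196 - 1755/((-16)**2)) = (8459472 + 5712*I*sqrt(1095))/(8381/196 - 1755/256) = (8459472 + 5712*I*sqrt(1095))/(450389/12544) = (8459472 + 5712*I*sqrt(1095))*(12544/450389) = 106115616768/450389 + 71651328*I*sqrt(1095)/450389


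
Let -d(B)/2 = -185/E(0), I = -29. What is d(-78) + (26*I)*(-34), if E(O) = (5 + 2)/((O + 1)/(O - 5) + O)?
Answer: 179378/7 ≈ 25625.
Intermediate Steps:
E(O) = 7/(O + (1 + O)/(-5 + O)) (E(O) = 7/((1 + O)/(-5 + O) + O) = 7/(O + (1 + O)/(-5 + O)))
d(B) = -74/7 (d(B) = -(-370)/(7*(-5 + 0)/(1 + 0**2 - 4*0)) = -(-370)/(7*(-5)/(1 + 0 + 0)) = -(-370)/(7*(-5)/1) = -(-370)/(7*1*(-5)) = -(-370)/(-35) = -(-370)*(-1)/35 = -2*37/7 = -74/7)
d(-78) + (26*I)*(-34) = -74/7 + (26*(-29))*(-34) = -74/7 - 754*(-34) = -74/7 + 25636 = 179378/7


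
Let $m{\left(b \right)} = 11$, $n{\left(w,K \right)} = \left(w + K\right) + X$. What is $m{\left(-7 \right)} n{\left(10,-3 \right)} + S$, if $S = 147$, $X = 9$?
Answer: $323$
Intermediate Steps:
$n{\left(w,K \right)} = 9 + K + w$ ($n{\left(w,K \right)} = \left(w + K\right) + 9 = \left(K + w\right) + 9 = 9 + K + w$)
$m{\left(-7 \right)} n{\left(10,-3 \right)} + S = 11 \left(9 - 3 + 10\right) + 147 = 11 \cdot 16 + 147 = 176 + 147 = 323$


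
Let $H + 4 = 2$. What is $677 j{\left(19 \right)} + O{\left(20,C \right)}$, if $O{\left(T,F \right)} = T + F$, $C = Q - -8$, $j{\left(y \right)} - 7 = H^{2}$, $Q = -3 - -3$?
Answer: $7475$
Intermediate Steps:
$Q = 0$ ($Q = -3 + 3 = 0$)
$H = -2$ ($H = -4 + 2 = -2$)
$j{\left(y \right)} = 11$ ($j{\left(y \right)} = 7 + \left(-2\right)^{2} = 7 + 4 = 11$)
$C = 8$ ($C = 0 - -8 = 0 + 8 = 8$)
$O{\left(T,F \right)} = F + T$
$677 j{\left(19 \right)} + O{\left(20,C \right)} = 677 \cdot 11 + \left(8 + 20\right) = 7447 + 28 = 7475$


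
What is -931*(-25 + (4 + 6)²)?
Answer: -69825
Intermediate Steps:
-931*(-25 + (4 + 6)²) = -931*(-25 + 10²) = -931*(-25 + 100) = -931*75 = -69825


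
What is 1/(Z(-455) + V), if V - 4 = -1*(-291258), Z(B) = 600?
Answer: 1/291862 ≈ 3.4263e-6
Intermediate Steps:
V = 291262 (V = 4 - 1*(-291258) = 4 + 291258 = 291262)
1/(Z(-455) + V) = 1/(600 + 291262) = 1/291862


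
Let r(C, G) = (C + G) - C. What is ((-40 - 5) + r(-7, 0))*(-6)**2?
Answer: -1620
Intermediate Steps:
r(C, G) = G
((-40 - 5) + r(-7, 0))*(-6)**2 = ((-40 - 5) + 0)*(-6)**2 = (-45 + 0)*36 = -45*36 = -1620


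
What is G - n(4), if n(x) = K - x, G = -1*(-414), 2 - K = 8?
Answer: 424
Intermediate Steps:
K = -6 (K = 2 - 1*8 = 2 - 8 = -6)
G = 414
n(x) = -6 - x
G - n(4) = 414 - (-6 - 1*4) = 414 - (-6 - 4) = 414 - 1*(-10) = 414 + 10 = 424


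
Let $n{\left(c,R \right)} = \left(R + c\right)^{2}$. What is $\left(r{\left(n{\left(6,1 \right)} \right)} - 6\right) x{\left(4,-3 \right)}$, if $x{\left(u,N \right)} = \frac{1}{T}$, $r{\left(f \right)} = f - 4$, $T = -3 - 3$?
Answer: $- \frac{13}{2} \approx -6.5$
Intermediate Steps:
$T = -6$ ($T = -3 - 3 = -6$)
$r{\left(f \right)} = -4 + f$
$x{\left(u,N \right)} = - \frac{1}{6}$ ($x{\left(u,N \right)} = \frac{1}{-6} = - \frac{1}{6}$)
$\left(r{\left(n{\left(6,1 \right)} \right)} - 6\right) x{\left(4,-3 \right)} = \left(\left(-4 + \left(1 + 6\right)^{2}\right) - 6\right) \left(- \frac{1}{6}\right) = \left(\left(-4 + 7^{2}\right) - 6\right) \left(- \frac{1}{6}\right) = \left(\left(-4 + 49\right) - 6\right) \left(- \frac{1}{6}\right) = \left(45 - 6\right) \left(- \frac{1}{6}\right) = 39 \left(- \frac{1}{6}\right) = - \frac{13}{2}$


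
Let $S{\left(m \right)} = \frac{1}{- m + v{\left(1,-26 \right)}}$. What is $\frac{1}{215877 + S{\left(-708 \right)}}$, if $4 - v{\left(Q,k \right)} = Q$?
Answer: $\frac{711}{153488548} \approx 4.6323 \cdot 10^{-6}$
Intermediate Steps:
$v{\left(Q,k \right)} = 4 - Q$
$S{\left(m \right)} = \frac{1}{3 - m}$ ($S{\left(m \right)} = \frac{1}{- m + \left(4 - 1\right)} = \frac{1}{- m + 3} = \frac{1}{3 - m}$)
$\frac{1}{215877 + S{\left(-708 \right)}} = \frac{1}{215877 - \frac{1}{-3 - 708}} = \frac{1}{215877 - \frac{1}{-711}} = \frac{1}{215877 - - \frac{1}{711}} = \frac{1}{215877 + \frac{1}{711}} = \frac{1}{\frac{153488548}{711}} = \frac{711}{153488548}$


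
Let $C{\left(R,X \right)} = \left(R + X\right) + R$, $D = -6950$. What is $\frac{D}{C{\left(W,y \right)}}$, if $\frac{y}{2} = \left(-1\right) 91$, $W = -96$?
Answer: $\frac{3475}{187} \approx 18.583$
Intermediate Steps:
$y = -182$ ($y = 2 \left(\left(-1\right) 91\right) = 2 \left(-91\right) = -182$)
$C{\left(R,X \right)} = X + 2 R$
$\frac{D}{C{\left(W,y \right)}} = - \frac{6950}{-182 + 2 \left(-96\right)} = - \frac{6950}{-182 - 192} = - \frac{6950}{-374} = \left(-6950\right) \left(- \frac{1}{374}\right) = \frac{3475}{187}$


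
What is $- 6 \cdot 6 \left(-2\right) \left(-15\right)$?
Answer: $-1080$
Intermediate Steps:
$- 6 \cdot 6 \left(-2\right) \left(-15\right) = \left(-6\right) \left(-12\right) \left(-15\right) = 72 \left(-15\right) = -1080$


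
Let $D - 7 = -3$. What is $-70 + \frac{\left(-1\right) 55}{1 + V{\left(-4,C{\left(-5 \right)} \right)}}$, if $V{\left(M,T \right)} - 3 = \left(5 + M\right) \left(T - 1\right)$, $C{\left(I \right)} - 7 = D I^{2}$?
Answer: $- \frac{141}{2} \approx -70.5$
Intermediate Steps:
$D = 4$ ($D = 7 - 3 = 4$)
$C{\left(I \right)} = 7 + 4 I^{2}$
$V{\left(M,T \right)} = 3 + \left(-1 + T\right) \left(5 + M\right)$ ($V{\left(M,T \right)} = 3 + \left(5 + M\right) \left(T - 1\right) = 3 + \left(5 + M\right) \left(-1 + T\right) = 3 + \left(-1 + T\right) \left(5 + M\right)$)
$-70 + \frac{\left(-1\right) 55}{1 + V{\left(-4,C{\left(-5 \right)} \right)}} = -70 + \frac{\left(-1\right) 55}{1 - \left(-2 - \left(7 + 4 \left(-5\right)^{2}\right)\right)} = -70 - \frac{55}{1 + \left(-2 + 4 + 5 \left(7 + 4 \cdot 25\right) - 4 \left(7 + 4 \cdot 25\right)\right)} = -70 - \frac{55}{1 + \left(-2 + 4 + 5 \left(7 + 100\right) - 4 \left(7 + 100\right)\right)} = -70 - \frac{55}{1 + \left(-2 + 4 + 5 \cdot 107 - 428\right)} = -70 - \frac{55}{1 + \left(-2 + 4 + 535 - 428\right)} = -70 - \frac{55}{1 + 109} = -70 - \frac{55}{110} = -70 - \frac{1}{2} = - \frac{141}{2}$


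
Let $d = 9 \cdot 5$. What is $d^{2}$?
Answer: $2025$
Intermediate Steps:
$d = 45$
$d^{2} = 45^{2} = 2025$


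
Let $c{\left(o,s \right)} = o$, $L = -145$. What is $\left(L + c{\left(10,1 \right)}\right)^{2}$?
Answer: $18225$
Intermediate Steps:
$\left(L + c{\left(10,1 \right)}\right)^{2} = \left(-145 + 10\right)^{2} = \left(-135\right)^{2} = 18225$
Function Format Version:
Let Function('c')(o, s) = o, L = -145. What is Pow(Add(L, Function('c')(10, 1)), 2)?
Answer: 18225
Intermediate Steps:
Pow(Add(L, Function('c')(10, 1)), 2) = Pow(Add(-145, 10), 2) = Pow(-135, 2) = 18225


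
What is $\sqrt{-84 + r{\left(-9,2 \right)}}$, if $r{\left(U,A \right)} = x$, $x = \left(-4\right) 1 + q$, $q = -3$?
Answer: $i \sqrt{91} \approx 9.5394 i$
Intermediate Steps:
$x = -7$ ($x = \left(-4\right) 1 - 3 = -4 - 3 = -7$)
$r{\left(U,A \right)} = -7$
$\sqrt{-84 + r{\left(-9,2 \right)}} = \sqrt{-84 - 7} = \sqrt{-91} = i \sqrt{91}$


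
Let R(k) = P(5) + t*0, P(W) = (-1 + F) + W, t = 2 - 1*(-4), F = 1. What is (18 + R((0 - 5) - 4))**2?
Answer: 529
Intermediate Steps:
t = 6 (t = 2 + 4 = 6)
P(W) = W (P(W) = (-1 + 1) + W = 0 + W = W)
R(k) = 5 (R(k) = 5 + 6*0 = 5 + 0 = 5)
(18 + R((0 - 5) - 4))**2 = (18 + 5)**2 = 23**2 = 529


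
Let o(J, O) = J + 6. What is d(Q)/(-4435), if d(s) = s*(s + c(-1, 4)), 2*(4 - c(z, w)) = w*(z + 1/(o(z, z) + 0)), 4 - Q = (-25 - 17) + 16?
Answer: -1068/4435 ≈ -0.24081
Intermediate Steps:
o(J, O) = 6 + J
Q = 30 (Q = 4 - ((-25 - 17) + 16) = 4 - (-42 + 16) = 4 - 1*(-26) = 4 + 26 = 30)
c(z, w) = 4 - w*(z + 1/(6 + z))/2 (c(z, w) = 4 - w*(z + 1/((6 + z) + 0))/2 = 4 - w*(z + 1/(6 + z))/2)
d(s) = s*(28/5 + s) (d(s) = s*(s + (-1*4 + (6 - 1)*(8 - 1*4*(-1)))/(2*(6 - 1))) = s*(s + (1/2)*(-4 + 5*(8 + 4))/5) = s*(s + (1/2)*(1/5)*(-4 + 5*12)) = s*(s + (1/2)*(1/5)*(-4 + 60)) = s*(s + (1/2)*(1/5)*56) = s*(s + 28/5) = s*(28/5 + s))
d(Q)/(-4435) = ((1/5)*30*(28 + 5*30))/(-4435) = ((1/5)*30*(28 + 150))*(-1/4435) = ((1/5)*30*178)*(-1/4435) = 1068*(-1/4435) = -1068/4435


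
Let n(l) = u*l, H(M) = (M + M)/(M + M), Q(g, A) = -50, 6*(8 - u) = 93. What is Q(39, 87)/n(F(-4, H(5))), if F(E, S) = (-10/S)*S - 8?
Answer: -10/27 ≈ -0.37037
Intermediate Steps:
u = -15/2 (u = 8 - ⅙*93 = 8 - 31/2 = -15/2 ≈ -7.5000)
H(M) = 1 (H(M) = (2*M)/((2*M)) = (2*M)*(1/(2*M)) = 1)
F(E, S) = -18 (F(E, S) = -10 - 8 = -18)
n(l) = -15*l/2
Q(39, 87)/n(F(-4, H(5))) = -50/((-15/2*(-18))) = -50/135 = -50*1/135 = -10/27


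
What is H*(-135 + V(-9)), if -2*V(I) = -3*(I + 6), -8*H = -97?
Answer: -27063/16 ≈ -1691.4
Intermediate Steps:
H = 97/8 (H = -⅛*(-97) = 97/8 ≈ 12.125)
V(I) = 9 + 3*I/2 (V(I) = -(-3)*(I + 6)/2 = -(-3)*(6 + I)/2 = -(-18 - 3*I)/2 = 9 + 3*I/2)
H*(-135 + V(-9)) = 97*(-135 + (9 + (3/2)*(-9)))/8 = 97*(-135 + (9 - 27/2))/8 = 97*(-135 - 9/2)/8 = (97/8)*(-279/2) = -27063/16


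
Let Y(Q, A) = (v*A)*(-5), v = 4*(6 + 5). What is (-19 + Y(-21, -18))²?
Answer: 15531481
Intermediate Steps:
v = 44 (v = 4*11 = 44)
Y(Q, A) = -220*A (Y(Q, A) = (44*A)*(-5) = -220*A)
(-19 + Y(-21, -18))² = (-19 - 220*(-18))² = (-19 + 3960)² = 3941² = 15531481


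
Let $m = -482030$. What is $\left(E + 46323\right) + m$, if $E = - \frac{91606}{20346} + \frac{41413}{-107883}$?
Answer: $- \frac{159397025304037}{365831253} \approx -4.3571 \cdot 10^{5}$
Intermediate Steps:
$E = - \frac{1787553166}{365831253}$ ($E = \left(-91606\right) \frac{1}{20346} + 41413 \left(- \frac{1}{107883}\right) = - \frac{45803}{10173} - \frac{41413}{107883} = - \frac{1787553166}{365831253} \approx -4.8863$)
$\left(E + 46323\right) + m = \left(- \frac{1787553166}{365831253} + 46323\right) - 482030 = \frac{16944613579553}{365831253} - 482030 = - \frac{159397025304037}{365831253}$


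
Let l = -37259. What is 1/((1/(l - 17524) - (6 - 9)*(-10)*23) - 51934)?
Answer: -54783/2882900593 ≈ -1.9003e-5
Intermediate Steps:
1/((1/(l - 17524) - (6 - 9)*(-10)*23) - 51934) = 1/((1/(-37259 - 17524) - (6 - 9)*(-10)*23) - 51934) = 1/((1/(-54783) - (-3*(-10))*23) - 51934) = 1/((-1/54783 - 30*23) - 51934) = 1/((-1/54783 - 1*690) - 51934) = 1/((-1/54783 - 690) - 51934) = 1/(-37800271/54783 - 51934) = 1/(-2882900593/54783) = -54783/2882900593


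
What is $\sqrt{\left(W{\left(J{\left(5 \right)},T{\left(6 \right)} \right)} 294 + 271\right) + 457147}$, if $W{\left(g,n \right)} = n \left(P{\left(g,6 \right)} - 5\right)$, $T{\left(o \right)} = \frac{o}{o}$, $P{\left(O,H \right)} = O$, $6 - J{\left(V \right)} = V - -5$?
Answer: $2 \sqrt{113693} \approx 674.37$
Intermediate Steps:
$J{\left(V \right)} = 1 - V$ ($J{\left(V \right)} = 6 - \left(V - -5\right) = 6 - \left(V + 5\right) = 6 - \left(5 + V\right) = 1 - V$)
$T{\left(o \right)} = 1$
$W{\left(g,n \right)} = n \left(-5 + g\right)$ ($W{\left(g,n \right)} = n \left(g - 5\right) = n \left(-5 + g\right)$)
$\sqrt{\left(W{\left(J{\left(5 \right)},T{\left(6 \right)} \right)} 294 + 271\right) + 457147} = \sqrt{\left(1 \left(-5 + \left(1 - 5\right)\right) 294 + 271\right) + 457147} = \sqrt{\left(1 \left(-5 - 4\right) 294 + 271\right) + 457147} = \sqrt{\left(1 \left(-9\right) 294 + 271\right) + 457147} = \sqrt{\left(\left(-9\right) 294 + 271\right) + 457147} = \sqrt{\left(-2646 + 271\right) + 457147} = \sqrt{-2375 + 457147} = \sqrt{454772} = 2 \sqrt{113693}$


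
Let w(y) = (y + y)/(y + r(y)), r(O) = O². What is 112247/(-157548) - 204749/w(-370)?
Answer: 5951563148647/157548 ≈ 3.7776e+7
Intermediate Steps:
w(y) = 2*y/(y + y²) (w(y) = (y + y)/(y + y²) = (2*y)/(y + y²) = 2*y/(y + y²))
112247/(-157548) - 204749/w(-370) = 112247/(-157548) - 204749/(2/(1 - 370)) = 112247*(-1/157548) - 204749/(2/(-369)) = -112247/157548 - 204749/(2*(-1/369)) = -112247/157548 - 204749/(-2/369) = -112247/157548 - 204749*(-369/2) = -112247/157548 + 75552381/2 = 5951563148647/157548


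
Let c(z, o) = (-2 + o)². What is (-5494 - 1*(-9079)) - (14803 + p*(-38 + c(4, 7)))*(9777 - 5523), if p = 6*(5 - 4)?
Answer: -62636565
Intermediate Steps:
p = 6 (p = 6*1 = 6)
(-5494 - 1*(-9079)) - (14803 + p*(-38 + c(4, 7)))*(9777 - 5523) = (-5494 - 1*(-9079)) - (14803 + 6*(-38 + (-2 + 7)²))*(9777 - 5523) = (-5494 + 9079) - (14803 + 6*(-38 + 5²))*4254 = 3585 - (14803 + 6*(-38 + 25))*4254 = 3585 - (14803 + 6*(-13))*4254 = 3585 - (14803 - 78)*4254 = 3585 - 14725*4254 = 3585 - 1*62640150 = 3585 - 62640150 = -62636565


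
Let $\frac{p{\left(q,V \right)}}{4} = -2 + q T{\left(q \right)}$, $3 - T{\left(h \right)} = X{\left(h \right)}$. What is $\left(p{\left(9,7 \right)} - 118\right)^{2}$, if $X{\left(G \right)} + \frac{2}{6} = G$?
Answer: $108900$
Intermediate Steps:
$X{\left(G \right)} = - \frac{1}{3} + G$
$T{\left(h \right)} = \frac{10}{3} - h$ ($T{\left(h \right)} = 3 - \left(- \frac{1}{3} + h\right) = \frac{10}{3} - h$)
$p{\left(q,V \right)} = -8 + 4 q \left(\frac{10}{3} - q\right)$ ($p{\left(q,V \right)} = 4 \left(-2 + q \left(\frac{10}{3} - q\right)\right) = -8 + 4 q \left(\frac{10}{3} - q\right)$)
$\left(p{\left(9,7 \right)} - 118\right)^{2} = \left(\left(-8 - 4 \cdot 9^{2} + \frac{40}{3} \cdot 9\right) - 118\right)^{2} = \left(\left(-8 - 324 + 120\right) - 118\right)^{2} = \left(-212 - 118\right)^{2} = \left(-330\right)^{2} = 108900$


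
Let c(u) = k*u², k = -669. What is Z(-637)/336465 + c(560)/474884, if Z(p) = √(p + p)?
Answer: -52449600/118721 + 7*I*√26/336465 ≈ -441.79 + 0.00010608*I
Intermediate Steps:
Z(p) = √2*√p (Z(p) = √(2*p) = √2*√p)
c(u) = -669*u²
Z(-637)/336465 + c(560)/474884 = (√2*√(-637))/336465 - 669*560²/474884 = (√2*(7*I*√13))*(1/336465) - 669*313600*(1/474884) = (7*I*√26)*(1/336465) - 209798400*1/474884 = 7*I*√26/336465 - 52449600/118721 = -52449600/118721 + 7*I*√26/336465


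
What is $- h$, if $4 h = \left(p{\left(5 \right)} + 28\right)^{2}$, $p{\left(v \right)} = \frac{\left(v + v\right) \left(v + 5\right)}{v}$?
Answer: $-576$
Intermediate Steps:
$p{\left(v \right)} = 10 + 2 v$ ($p{\left(v \right)} = \frac{2 v \left(5 + v\right)}{v} = 10 + 2 v$)
$h = 576$ ($h = \frac{\left(\left(10 + 2 \cdot 5\right) + 28\right)^{2}}{4} = \frac{\left(\left(10 + 10\right) + 28\right)^{2}}{4} = \frac{\left(20 + 28\right)^{2}}{4} = \frac{48^{2}}{4} = \frac{1}{4} \cdot 2304 = 576$)
$- h = \left(-1\right) 576 = -576$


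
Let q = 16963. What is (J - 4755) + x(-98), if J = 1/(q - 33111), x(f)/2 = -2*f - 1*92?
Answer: -73424957/16148 ≈ -4547.0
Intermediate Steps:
x(f) = -184 - 4*f (x(f) = 2*(-2*f - 1*92) = 2*(-2*f - 92) = 2*(-92 - 2*f) = -184 - 4*f)
J = -1/16148 (J = 1/(16963 - 33111) = 1/(-16148) = -1/16148 ≈ -6.1927e-5)
(J - 4755) + x(-98) = (-1/16148 - 4755) + (-184 - 4*(-98)) = -76783741/16148 + (-184 + 392) = -76783741/16148 + 208 = -73424957/16148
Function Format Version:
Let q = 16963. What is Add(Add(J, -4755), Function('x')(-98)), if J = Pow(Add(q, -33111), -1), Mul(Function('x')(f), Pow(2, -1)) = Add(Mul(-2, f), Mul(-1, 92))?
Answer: Rational(-73424957, 16148) ≈ -4547.0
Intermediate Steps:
Function('x')(f) = Add(-184, Mul(-4, f)) (Function('x')(f) = Mul(2, Add(Mul(-2, f), Mul(-1, 92))) = Mul(2, Add(Mul(-2, f), -92)) = Mul(2, Add(-92, Mul(-2, f))) = Add(-184, Mul(-4, f)))
J = Rational(-1, 16148) (J = Pow(Add(16963, -33111), -1) = Pow(-16148, -1) = Rational(-1, 16148) ≈ -6.1927e-5)
Add(Add(J, -4755), Function('x')(-98)) = Add(Add(Rational(-1, 16148), -4755), Add(-184, Mul(-4, -98))) = Add(Rational(-76783741, 16148), Add(-184, 392)) = Add(Rational(-76783741, 16148), 208) = Rational(-73424957, 16148)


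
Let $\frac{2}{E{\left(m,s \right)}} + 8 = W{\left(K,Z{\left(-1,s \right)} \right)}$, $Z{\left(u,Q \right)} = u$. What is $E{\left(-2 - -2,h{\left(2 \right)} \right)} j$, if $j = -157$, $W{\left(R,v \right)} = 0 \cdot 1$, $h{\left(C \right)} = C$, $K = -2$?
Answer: $\frac{157}{4} \approx 39.25$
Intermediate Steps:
$W{\left(R,v \right)} = 0$
$E{\left(m,s \right)} = - \frac{1}{4}$ ($E{\left(m,s \right)} = \frac{2}{-8 + 0} = \frac{2}{-8} = 2 \left(- \frac{1}{8}\right) = - \frac{1}{4}$)
$E{\left(-2 - -2,h{\left(2 \right)} \right)} j = \left(- \frac{1}{4}\right) \left(-157\right) = \frac{157}{4}$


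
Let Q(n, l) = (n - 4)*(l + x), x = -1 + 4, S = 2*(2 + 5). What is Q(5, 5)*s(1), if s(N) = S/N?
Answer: 112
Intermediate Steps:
S = 14 (S = 2*7 = 14)
x = 3
Q(n, l) = (-4 + n)*(3 + l) (Q(n, l) = (n - 4)*(l + 3) = (-4 + n)*(3 + l))
s(N) = 14/N
Q(5, 5)*s(1) = (-12 - 4*5 + 3*5 + 5*5)*(14/1) = (-12 - 20 + 15 + 25)*(14*1) = 8*14 = 112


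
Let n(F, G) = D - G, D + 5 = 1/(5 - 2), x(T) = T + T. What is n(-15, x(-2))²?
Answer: 4/9 ≈ 0.44444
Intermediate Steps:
x(T) = 2*T
D = -14/3 (D = -5 + 1/(5 - 2) = -5 + 1/3 = -5 + ⅓ = -14/3 ≈ -4.6667)
n(F, G) = -14/3 - G
n(-15, x(-2))² = (-14/3 - 2*(-2))² = (-14/3 - 1*(-4))² = (-14/3 + 4)² = (-⅔)² = 4/9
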